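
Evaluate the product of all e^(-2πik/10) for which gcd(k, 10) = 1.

The primitive 10th roots of unity are ω_10^k for k coprime to 10: k ∈ {1, 3, 7, 9}
Their product equals the constant term of the cyclotomic polynomial Φ_10(x) up to sign.
For n ≥ 3, the product of all primitive nth roots of unity is 1. (For n=1 it is 1; for n=2 it is -1.)

1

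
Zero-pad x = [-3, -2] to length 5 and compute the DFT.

Original 2-point DFT: [-5, -1]
Zero-padded 5-point DFT provides frequency interpolation.

DFT_5([x, 0, ...]) = [-5, -3.6180+1.9021i, -1.3820+1.1756i, -1.3820-1.1756i, -3.6180-1.9021i]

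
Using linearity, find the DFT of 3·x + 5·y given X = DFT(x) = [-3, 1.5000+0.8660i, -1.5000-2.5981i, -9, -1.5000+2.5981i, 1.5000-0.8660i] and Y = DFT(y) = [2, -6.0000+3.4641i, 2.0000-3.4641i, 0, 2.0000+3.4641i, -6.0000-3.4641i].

By linearity: DFT(3x + 5y) = 3·DFT(x) + 5·DFT(y)
= 3·[-3, 1.5000+0.8660i, -1.5000-2.5981i, -9, -1.5000+2.5981i, 1.5000-0.8660i] + 5·[2, -6.0000+3.4641i, 2.0000-3.4641i, 0, 2.0000+3.4641i, -6.0000-3.4641i]

Computing element-wise:
Z[0] = 3·(-3) + 5·(2) = 1
Z[1] = 3·(1.5000+0.8660i) + 5·(-6.0000+3.4641i) = -25.5000+19.9185i
Z[2] = 3·(-1.5000-2.5981i) + 5·(2.0000-3.4641i) = 5.5000-25.1148i
Z[3] = 3·(-9) + 5·(0) = -27
Z[4] = 3·(-1.5000+2.5981i) + 5·(2.0000+3.4641i) = 5.5000+25.1148i
Z[5] = 3·(1.5000-0.8660i) + 5·(-6.0000-3.4641i) = -25.5000-19.9185i

DFT(3x + 5y) = 3·X + 5·Y = [1, -25.5000+19.9185i, 5.5000-25.1148i, -27, 5.5000+25.1148i, -25.5000-19.9185i]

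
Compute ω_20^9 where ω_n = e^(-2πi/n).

ω_20^9 = e^(-2πi·9/20)
= cos(-2π·9/20) + i·sin(-2π·9/20)
= cos(-18π/20) + i·sin(-18π/20)

ω_20^9 = cos(-18π/20) + i·sin(-18π/20) = -0.9511-0.3090i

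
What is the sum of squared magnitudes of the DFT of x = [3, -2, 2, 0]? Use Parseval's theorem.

Parseval: Σ|x[n]|² = (1/N)Σ|X[k]|², so Σ|X[k]|² = N·Σ|x[n]|² = 4·17.0000

Σ|X[k]|² = N·Σ|x[n]|² = 4·17.0000 = 68.0000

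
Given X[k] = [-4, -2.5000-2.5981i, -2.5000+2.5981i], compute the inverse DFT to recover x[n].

x[n] = (1/3) Σ(k=0 to 2) X[k] · e^(2πikn/3)

Computing each x[n]:
x[0] = -3
x[1] = 1
x[2] = -2

x = [-3, 1, -2]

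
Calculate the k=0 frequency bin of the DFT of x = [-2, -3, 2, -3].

X[0] = Σ(n=0 to 3) x[n] · ω_4^0 = Σ x[n]
= (-2) + (-3) + (2) + (-3)

X[0] = -6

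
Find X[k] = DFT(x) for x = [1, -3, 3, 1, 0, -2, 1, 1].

X[k] = Σ(n=0 to 7) x[n] · ω_8^(nk)
where ω_8 = e^(-2πi/8)

Computing each X[k]:
X[0] = 2
X[1] = 0.2929-1.2929i
X[2] = -3+7i
X[3] = 1.7071+2.7071i
X[4] = 8
X[5] = 1.7071-2.7071i
X[6] = -3-7i
X[7] = 0.2929+1.2929i

X = [2, 0.2929-1.2929i, -3+7i, 1.7071+2.7071i, 8, 1.7071-2.7071i, -3-7i, 0.2929+1.2929i]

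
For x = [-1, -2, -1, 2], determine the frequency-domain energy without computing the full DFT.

Parseval: Σ|x[n]|² = (1/N)Σ|X[k]|², so Σ|X[k]|² = N·Σ|x[n]|² = 4·10.0000

Σ|X[k]|² = N·Σ|x[n]|² = 4·10.0000 = 40.0000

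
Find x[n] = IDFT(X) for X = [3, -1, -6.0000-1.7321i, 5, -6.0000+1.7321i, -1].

x[n] = (1/6) Σ(k=0 to 5) X[k] · e^(2πikn/6)

Computing each x[n]:
x[0] = -1
x[1] = 1
x[2] = 2
x[3] = -2
x[4] = 3
x[5] = 0

x = [-1, 1, 2, -2, 3, 0]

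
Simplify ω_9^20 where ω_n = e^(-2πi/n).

Since ω_9^9 = 1, powers reduce modulo 9.
20 mod 9 = 2
So ω_9^20 = ω_9^2 = e^(-2πi·2/9)

ω_9^20 = ω_9^2 = 0.1736-0.9848i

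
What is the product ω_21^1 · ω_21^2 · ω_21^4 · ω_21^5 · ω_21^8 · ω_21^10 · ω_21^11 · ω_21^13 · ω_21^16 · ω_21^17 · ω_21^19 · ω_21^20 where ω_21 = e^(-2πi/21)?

The primitive 21st roots of unity are ω_21^k for k coprime to 21: k ∈ {1, 2, 4, 5, 8, 10, 11, 13, 16, 17, 19, 20}
Their product equals the constant term of the cyclotomic polynomial Φ_21(x) up to sign.
For n ≥ 3, the product of all primitive nth roots of unity is 1. (For n=1 it is 1; for n=2 it is -1.)

1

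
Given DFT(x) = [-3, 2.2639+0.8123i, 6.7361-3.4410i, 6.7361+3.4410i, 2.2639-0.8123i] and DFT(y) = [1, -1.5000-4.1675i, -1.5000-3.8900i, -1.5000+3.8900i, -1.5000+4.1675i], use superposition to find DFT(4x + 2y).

By linearity: DFT(4x + 2y) = 4·DFT(x) + 2·DFT(y)
= 4·[-3, 2.2639+0.8123i, 6.7361-3.4410i, 6.7361+3.4410i, 2.2639-0.8123i] + 2·[1, -1.5000-4.1675i, -1.5000-3.8900i, -1.5000+3.8900i, -1.5000+4.1675i]

Computing element-wise:
Z[0] = 4·(-3) + 2·(1) = -10
Z[1] = 4·(2.2639+0.8123i) + 2·(-1.5000-4.1675i) = 6.0556-5.0858i
Z[2] = 4·(6.7361-3.4410i) + 2·(-1.5000-3.8900i) = 23.9444-21.5440i
Z[3] = 4·(6.7361+3.4410i) + 2·(-1.5000+3.8900i) = 23.9444+21.5440i
Z[4] = 4·(2.2639-0.8123i) + 2·(-1.5000+4.1675i) = 6.0556+5.0858i

DFT(4x + 2y) = 4·X + 2·Y = [-10, 6.0556-5.0858i, 23.9444-21.5440i, 23.9444+21.5440i, 6.0556+5.0858i]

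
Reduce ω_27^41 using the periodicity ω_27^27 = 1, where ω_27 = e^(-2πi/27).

Since ω_27^27 = 1, powers reduce modulo 27.
41 mod 27 = 14
So ω_27^41 = ω_27^14 = e^(-2πi·14/27)

ω_27^41 = ω_27^14 = -0.9932+0.1161i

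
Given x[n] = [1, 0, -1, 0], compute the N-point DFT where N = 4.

X[k] = Σ(n=0 to 3) x[n] · ω_4^(nk)
where ω_4 = e^(-2πi/4)

Computing each X[k]:
X[0] = 0
X[1] = 2
X[2] = 0
X[3] = 2

X = [0, 2, 0, 2]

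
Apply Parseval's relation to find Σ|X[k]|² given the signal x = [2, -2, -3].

Parseval: Σ|x[n]|² = (1/N)Σ|X[k]|², so Σ|X[k]|² = N·Σ|x[n]|² = 3·17.0000

Σ|X[k]|² = N·Σ|x[n]|² = 3·17.0000 = 51.0000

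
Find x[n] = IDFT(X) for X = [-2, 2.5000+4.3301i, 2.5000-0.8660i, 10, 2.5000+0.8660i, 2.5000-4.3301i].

x[n] = (1/6) Σ(k=0 to 5) X[k] · e^(2πikn/6)

Computing each x[n]:
x[0] = 3
x[1] = -3
x[2] = -1
x[3] = -2
x[4] = 2
x[5] = -1

x = [3, -3, -1, -2, 2, -1]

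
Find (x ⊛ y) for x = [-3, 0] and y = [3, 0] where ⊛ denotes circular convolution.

(x ⊛ y)[n] = Σ(m=0 to 1) x[m] · y[(n-m) mod 2]

Computing each output sample:
(x ⊛ y)[0] = -9
(x ⊛ y)[1] = 0

x ⊛ y = [-9, 0]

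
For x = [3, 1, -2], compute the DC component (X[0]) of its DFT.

X[0] = Σ(n=0 to 2) x[n] · ω_3^0 = Σ x[n]
= (3) + (1) + (-2)

X[0] = 2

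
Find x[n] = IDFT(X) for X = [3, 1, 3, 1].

x[n] = (1/4) Σ(k=0 to 3) X[k] · e^(2πikn/4)

Computing each x[n]:
x[0] = 2
x[1] = 0
x[2] = 1
x[3] = 0

x = [2, 0, 1, 0]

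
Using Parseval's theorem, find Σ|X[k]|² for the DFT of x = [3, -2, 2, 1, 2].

Parseval: Σ|x[n]|² = (1/N)Σ|X[k]|², so Σ|X[k]|² = N·Σ|x[n]|² = 5·22.0000

Σ|X[k]|² = N·Σ|x[n]|² = 5·22.0000 = 110.0000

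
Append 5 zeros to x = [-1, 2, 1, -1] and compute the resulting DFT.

Original 4-point DFT: [1, -2-3i, -1, -2+3i]
Zero-padded 9-point DFT provides frequency interpolation.

DFT_9([x, 0, ...]) = [1, 1.2057-1.4044i, -1.0924-3.1777i, -3.5000-0.8660i, -1.6133+0.8248i, -1.6133-0.8248i, -3.5000+0.8660i, -1.0924+3.1777i, 1.2057+1.4044i]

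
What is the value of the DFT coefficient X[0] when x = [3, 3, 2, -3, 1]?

X[0] = Σ(n=0 to 4) x[n] · ω_5^0 = Σ x[n]
= (3) + (3) + (2) + (-3) + (1)

X[0] = 6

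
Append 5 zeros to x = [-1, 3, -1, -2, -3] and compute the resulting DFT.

Original 5-point DFT: [-4, 1.4271-6.2941i, -1.9271-2.5757i, -1.9271+2.5757i, 1.4271+6.2941i]
Zero-padded 10-point DFT provides frequency interpolation.

DFT_10([x, 0, ...]) = [-4, 4.1631+2.8532i, 1.4271-6.2941i, -3.6631-1.7634i, -1.9271-2.5757i, -6, -1.9271+2.5757i, -3.6631+1.7634i, 1.4271+6.2941i, 4.1631-2.8532i]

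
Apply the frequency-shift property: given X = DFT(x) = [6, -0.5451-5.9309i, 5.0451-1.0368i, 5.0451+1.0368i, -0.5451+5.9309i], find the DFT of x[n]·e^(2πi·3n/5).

Modulation property: DFT(ω_5^(-3n)·x[n]) = X[(k-3) mod 5], so circularly shift X by 3 positions.

X[k-3] = [5.0451-1.0368i, 5.0451+1.0368i, -0.5451+5.9309i, 6, -0.5451-5.9309i]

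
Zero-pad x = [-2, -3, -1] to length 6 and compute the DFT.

Original 3-point DFT: [-6, 1.7321i, -1.7321i]
Zero-padded 6-point DFT provides frequency interpolation.

DFT_6([x, 0, ...]) = [-6, -3.0000+3.4641i, 1.7321i, 0, -1.7321i, -3.0000-3.4641i]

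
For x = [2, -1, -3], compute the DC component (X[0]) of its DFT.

X[0] = Σ(n=0 to 2) x[n] · ω_3^0 = Σ x[n]
= (2) + (-1) + (-3)

X[0] = -2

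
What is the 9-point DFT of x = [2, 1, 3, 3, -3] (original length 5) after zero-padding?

Original 5-point DFT: [6, -3.4721-3.8042i, 5.4721-2.3511i, 5.4721+2.3511i, -3.4721+3.8042i]
Zero-padded 9-point DFT provides frequency interpolation.

DFT_9([x, 0, ...]) = [6, 4.6061-5.1692i, -4.4436-1.3412i, 4.5000+4.3301i, 1.3375-3.9662i, 1.3375+3.9662i, 4.5000-4.3301i, -4.4436+1.3412i, 4.6061+5.1692i]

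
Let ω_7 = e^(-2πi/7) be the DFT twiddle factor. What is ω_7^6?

ω_7^6 = e^(-2πi·6/7)
= cos(-2π·6/7) + i·sin(-2π·6/7)
= cos(-12π/7) + i·sin(-12π/7)

ω_7^6 = cos(-12π/7) + i·sin(-12π/7) = 0.6235+0.7818i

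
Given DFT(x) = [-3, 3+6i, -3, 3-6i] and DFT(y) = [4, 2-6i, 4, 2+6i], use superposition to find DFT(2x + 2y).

By linearity: DFT(2x + 2y) = 2·DFT(x) + 2·DFT(y)
= 2·[-3, 3+6i, -3, 3-6i] + 2·[4, 2-6i, 4, 2+6i]

Computing element-wise:
Z[0] = 2·(-3) + 2·(4) = 2
Z[1] = 2·(3+6i) + 2·(2-6i) = 10
Z[2] = 2·(-3) + 2·(4) = 2
Z[3] = 2·(3-6i) + 2·(2+6i) = 10

DFT(2x + 2y) = 2·X + 2·Y = [2, 10, 2, 10]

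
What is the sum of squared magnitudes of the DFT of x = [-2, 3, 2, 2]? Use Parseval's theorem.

Parseval: Σ|x[n]|² = (1/N)Σ|X[k]|², so Σ|X[k]|² = N·Σ|x[n]|² = 4·21.0000

Σ|X[k]|² = N·Σ|x[n]|² = 4·21.0000 = 84.0000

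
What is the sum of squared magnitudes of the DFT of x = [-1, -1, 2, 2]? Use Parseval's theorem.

Parseval: Σ|x[n]|² = (1/N)Σ|X[k]|², so Σ|X[k]|² = N·Σ|x[n]|² = 4·10.0000

Σ|X[k]|² = N·Σ|x[n]|² = 4·10.0000 = 40.0000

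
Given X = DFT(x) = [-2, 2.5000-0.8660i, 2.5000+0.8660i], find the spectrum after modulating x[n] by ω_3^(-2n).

Modulation property: DFT(ω_3^(-2n)·x[n]) = X[(k-2) mod 3], so circularly shift X by 2 positions.

X[k-2] = [2.5000-0.8660i, 2.5000+0.8660i, -2]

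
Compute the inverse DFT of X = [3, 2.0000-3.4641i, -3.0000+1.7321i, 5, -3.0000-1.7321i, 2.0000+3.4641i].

x[n] = (1/6) Σ(k=0 to 5) X[k] · e^(2πikn/6)

Computing each x[n]:
x[0] = 1
x[1] = 1
x[2] = 3
x[3] = -2
x[4] = 0
x[5] = 0

x = [1, 1, 3, -2, 0, 0]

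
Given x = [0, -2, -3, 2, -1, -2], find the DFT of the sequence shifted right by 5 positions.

Time shift by 5: X_shifted[k] = ω_6^(5k) · X[k]
Shifted x = [-2, -3, 2, -1, -2, 0]

DFT(x[n-5]) = [-6, -2.5000-0.8660i, -1.5000+6.0622i, 2, -1.5000-6.0622i, -2.5000+0.8660i]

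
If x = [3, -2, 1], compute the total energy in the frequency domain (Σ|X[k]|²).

Parseval: Σ|x[n]|² = (1/N)Σ|X[k]|², so Σ|X[k]|² = N·Σ|x[n]|² = 3·14.0000

Σ|X[k]|² = N·Σ|x[n]|² = 3·14.0000 = 42.0000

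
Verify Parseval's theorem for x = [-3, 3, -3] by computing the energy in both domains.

Time domain:
Σ|x[n]|² = |-3|² + |3|² + |-3|² = 27.0000

Frequency domain:
(1/3)Σ|X[k]|² = (1/3)(|-3|² + |-3.0000-5.1962i|² + |-3.0000+5.1962i|²) = (1/3)·81.0000 = 27.0000

Both sides agree, confirming Parseval's theorem.

Σ|x[n]|² = (1/N)Σ|X[k]|² = 27.0000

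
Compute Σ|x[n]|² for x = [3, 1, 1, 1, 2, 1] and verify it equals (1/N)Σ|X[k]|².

Time domain:
Σ|x[n]|² = |3|² + |1|² + |1|² + |1|² + |2|² + |1|² = 17.0000

Frequency domain:
(1/6)Σ|X[k]|² = (1/6)(|9|² + |1.5000+0.8660i|² + |1.5000-0.8660i|² + |3|² + |1.5000+0.8660i|² + |1.5000-0.8660i|²) = (1/6)·102.0000 = 17.0000

Both sides agree, confirming Parseval's theorem.

Σ|x[n]|² = (1/N)Σ|X[k]|² = 17.0000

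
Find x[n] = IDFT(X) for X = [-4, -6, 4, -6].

x[n] = (1/4) Σ(k=0 to 3) X[k] · e^(2πikn/4)

Computing each x[n]:
x[0] = -3
x[1] = -2
x[2] = 3
x[3] = -2

x = [-3, -2, 3, -2]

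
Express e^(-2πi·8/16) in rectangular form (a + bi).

ω_16^8 = e^(-2πi·8/16)
= cos(-2π·8/16) + i·sin(-2π·8/16)
= cos(-16π/16) + i·sin(-16π/16)

ω_16^8 = cos(-16π/16) + i·sin(-16π/16) = -1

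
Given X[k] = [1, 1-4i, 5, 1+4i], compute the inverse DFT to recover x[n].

x[n] = (1/4) Σ(k=0 to 3) X[k] · e^(2πikn/4)

Computing each x[n]:
x[0] = 2
x[1] = 1
x[2] = 1
x[3] = -3

x = [2, 1, 1, -3]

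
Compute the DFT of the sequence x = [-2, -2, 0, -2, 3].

X[k] = Σ(n=0 to 4) x[n] · ω_5^(nk)
where ω_5 = e^(-2πi/5)

Computing each X[k]:
X[0] = -3
X[1] = -0.0729+3.5797i
X[2] = -3.4271+4.8410i
X[3] = -3.4271-4.8410i
X[4] = -0.0729-3.5797i

X = [-3, -0.0729+3.5797i, -3.4271+4.8410i, -3.4271-4.8410i, -0.0729-3.5797i]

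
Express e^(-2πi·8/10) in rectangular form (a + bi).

ω_10^8 = e^(-2πi·8/10)
= cos(-2π·8/10) + i·sin(-2π·8/10)
= cos(-16π/10) + i·sin(-16π/10)

ω_10^8 = cos(-16π/10) + i·sin(-16π/10) = 0.3090+0.9511i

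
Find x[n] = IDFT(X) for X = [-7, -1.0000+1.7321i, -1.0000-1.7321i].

x[n] = (1/3) Σ(k=0 to 2) X[k] · e^(2πikn/3)

Computing each x[n]:
x[0] = -3
x[1] = -3
x[2] = -1

x = [-3, -3, -1]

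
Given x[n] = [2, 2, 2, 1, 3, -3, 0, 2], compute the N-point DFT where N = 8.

X[k] = Σ(n=0 to 7) x[n] · ω_8^(nk)
where ω_8 = e^(-2πi/8)

Computing each X[k]:
X[0] = 9
X[1] = 3.2426-4.8284i
X[2] = 3+4i
X[3] = -5.2426-0.8284i
X[4] = 5
X[5] = -5.2426+0.8284i
X[6] = 3-4i
X[7] = 3.2426+4.8284i

X = [9, 3.2426-4.8284i, 3+4i, -5.2426-0.8284i, 5, -5.2426+0.8284i, 3-4i, 3.2426+4.8284i]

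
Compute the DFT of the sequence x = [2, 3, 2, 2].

X[k] = Σ(n=0 to 3) x[n] · ω_4^(nk)
where ω_4 = e^(-2πi/4)

Computing each X[k]:
X[0] = 9
X[1] = -1i
X[2] = -1
X[3] = 1i

X = [9, -1i, -1, 1i]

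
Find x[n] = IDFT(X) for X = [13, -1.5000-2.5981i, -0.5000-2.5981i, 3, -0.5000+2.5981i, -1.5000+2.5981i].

x[n] = (1/6) Σ(k=0 to 5) X[k] · e^(2πikn/6)

Computing each x[n]:
x[0] = 2
x[1] = 3
x[2] = 3
x[3] = 2
x[4] = 3
x[5] = 0

x = [2, 3, 3, 2, 3, 0]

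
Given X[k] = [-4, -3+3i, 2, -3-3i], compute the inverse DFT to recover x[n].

x[n] = (1/4) Σ(k=0 to 3) X[k] · e^(2πikn/4)

Computing each x[n]:
x[0] = -2
x[1] = -3
x[2] = 1
x[3] = 0

x = [-2, -3, 1, 0]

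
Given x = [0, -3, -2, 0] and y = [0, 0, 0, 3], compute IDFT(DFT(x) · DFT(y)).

(x ⊛ y)[n] = Σ(m=0 to 3) x[m] · y[(n-m) mod 4]

Computing each output sample:
(x ⊛ y)[0] = -9
(x ⊛ y)[1] = -6
(x ⊛ y)[2] = 0
(x ⊛ y)[3] = 0

x ⊛ y = [-9, -6, 0, 0]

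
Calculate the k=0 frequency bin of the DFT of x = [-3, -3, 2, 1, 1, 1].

X[0] = Σ(n=0 to 5) x[n] · ω_6^0 = Σ x[n]
= (-3) + (-3) + (2) + (1) + (1) + (1)

X[0] = -1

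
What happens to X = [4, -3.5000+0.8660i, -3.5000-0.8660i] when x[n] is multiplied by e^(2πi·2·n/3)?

Modulation property: DFT(ω_3^(-2n)·x[n]) = X[(k-2) mod 3], so circularly shift X by 2 positions.

X[k-2] = [-3.5000+0.8660i, -3.5000-0.8660i, 4]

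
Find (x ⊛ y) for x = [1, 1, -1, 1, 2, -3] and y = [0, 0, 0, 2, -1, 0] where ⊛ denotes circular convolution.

(x ⊛ y)[n] = Σ(m=0 to 5) x[m] · y[(n-m) mod 6]

Computing each output sample:
(x ⊛ y)[0] = 3
(x ⊛ y)[1] = 3
(x ⊛ y)[2] = -8
(x ⊛ y)[3] = 5
(x ⊛ y)[4] = 1
(x ⊛ y)[5] = -3

x ⊛ y = [3, 3, -8, 5, 1, -3]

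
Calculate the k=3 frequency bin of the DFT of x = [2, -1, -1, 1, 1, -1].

X[3] = Σ(n=0 to 5) x[n] · ω_6^(3n) where ω_6 = e^(-2πi/6)
= (2)·ω_6^0 + (-1)·ω_6^3 + (-1)·ω_6^6 + (1)·ω_6^9 + (1)·ω_6^12 + (-1)·ω_6^15

X[3] = 3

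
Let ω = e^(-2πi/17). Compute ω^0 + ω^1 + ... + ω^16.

Sum of all nth roots of unity equals 0 for n > 1 (geometric series with r ≠ 1).

0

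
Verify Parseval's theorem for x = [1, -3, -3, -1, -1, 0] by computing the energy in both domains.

Time domain:
Σ|x[n]|² = |1|² + |-3|² + |-3|² + |-1|² + |-1|² + |0|² = 21.0000

Frequency domain:
(1/6)Σ|X[k]|² = (1/6)(|-7|² + |2.5000+4.3301i|² + |3.5000+0.8660i|² + |1|² + |3.5000-0.8660i|² + |2.5000-4.3301i|²) = (1/6)·126.0000 = 21.0000

Both sides agree, confirming Parseval's theorem.

Σ|x[n]|² = (1/N)Σ|X[k]|² = 21.0000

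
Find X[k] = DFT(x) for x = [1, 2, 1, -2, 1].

X[k] = Σ(n=0 to 4) x[n] · ω_5^(nk)
where ω_5 = e^(-2πi/5)

Computing each X[k]:
X[0] = 3
X[1] = 2.7361-2.7144i
X[2] = -1.7361+2.2654i
X[3] = -1.7361-2.2654i
X[4] = 2.7361+2.7144i

X = [3, 2.7361-2.7144i, -1.7361+2.2654i, -1.7361-2.2654i, 2.7361+2.7144i]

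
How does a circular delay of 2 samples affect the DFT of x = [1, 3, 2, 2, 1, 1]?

Time shift by 2: X_shifted[k] = ω_6^(2k) · X[k]
Shifted x = [1, 1, 1, 3, 2, 2]

DFT(x[n-2]) = [10, -2.0000+1.7321i, 1, -2, 1, -2.0000-1.7321i]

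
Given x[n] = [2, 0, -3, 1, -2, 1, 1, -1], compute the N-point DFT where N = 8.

X[k] = Σ(n=0 to 7) x[n] · ω_8^(nk)
where ω_8 = e^(-2πi/8)

Computing each X[k]:
X[0] = -1
X[1] = 1.8787+3.2929i
X[2] = 2-1i
X[3] = 6.1213-4.7071i
X[4] = -3
X[5] = 6.1213+4.7071i
X[6] = 2+1i
X[7] = 1.8787-3.2929i

X = [-1, 1.8787+3.2929i, 2-1i, 6.1213-4.7071i, -3, 6.1213+4.7071i, 2+1i, 1.8787-3.2929i]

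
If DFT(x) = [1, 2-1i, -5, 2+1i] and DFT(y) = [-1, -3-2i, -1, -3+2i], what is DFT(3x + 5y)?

By linearity: DFT(3x + 5y) = 3·DFT(x) + 5·DFT(y)
= 3·[1, 2-1i, -5, 2+1i] + 5·[-1, -3-2i, -1, -3+2i]

Computing element-wise:
Z[0] = 3·(1) + 5·(-1) = -2
Z[1] = 3·(2-1i) + 5·(-3-2i) = -9-13i
Z[2] = 3·(-5) + 5·(-1) = -20
Z[3] = 3·(2+1i) + 5·(-3+2i) = -9+13i

DFT(3x + 5y) = 3·X + 5·Y = [-2, -9-13i, -20, -9+13i]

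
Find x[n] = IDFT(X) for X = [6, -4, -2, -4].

x[n] = (1/4) Σ(k=0 to 3) X[k] · e^(2πikn/4)

Computing each x[n]:
x[0] = -1
x[1] = 2
x[2] = 3
x[3] = 2

x = [-1, 2, 3, 2]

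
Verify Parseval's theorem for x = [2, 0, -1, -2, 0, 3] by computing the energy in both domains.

Time domain:
Σ|x[n]|² = |2|² + |0|² + |-1|² + |-2|² + |0|² + |3|² = 18.0000

Frequency domain:
(1/6)Σ|X[k]|² = (1/6)(|2|² + |6.0000+3.4641i|² + |-1.0000+1.7321i|² + |0|² + |-1.0000-1.7321i|² + |6.0000-3.4641i|²) = (1/6)·108.0000 = 18.0000

Both sides agree, confirming Parseval's theorem.

Σ|x[n]|² = (1/N)Σ|X[k]|² = 18.0000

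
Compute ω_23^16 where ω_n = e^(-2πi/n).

ω_23^16 = e^(-2πi·16/23)
= cos(-2π·16/23) + i·sin(-2π·16/23)
= cos(-32π/23) + i·sin(-32π/23)

ω_23^16 = cos(-32π/23) + i·sin(-32π/23) = -0.3349+0.9423i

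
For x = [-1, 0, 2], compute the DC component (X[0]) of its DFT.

X[0] = Σ(n=0 to 2) x[n] · ω_3^0 = Σ x[n]
= (-1) + (0) + (2)

X[0] = 1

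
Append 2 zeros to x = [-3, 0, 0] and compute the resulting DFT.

Original 3-point DFT: [-3, -3, -3]
Zero-padded 5-point DFT provides frequency interpolation.

DFT_5([x, 0, ...]) = [-3, -3, -3, -3, -3]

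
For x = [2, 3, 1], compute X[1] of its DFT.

X[1] = Σ(n=0 to 2) x[n] · ω_3^(1n) where ω_3 = e^(-2πi/3)
= (2)·ω_3^0 + (3)·ω_3^1 + (1)·ω_3^2

X[1] = -1.7321i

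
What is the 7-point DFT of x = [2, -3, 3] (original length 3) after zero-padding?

Original 3-point DFT: [2, 2.0000+5.1962i, 2.0000-5.1962i]
Zero-padded 7-point DFT provides frequency interpolation.

DFT_7([x, 0, ...]) = [2, -0.5380-0.5793i, -0.0353+4.2264i, 6.5734+3.6471i, 6.5734-3.6471i, -0.0353-4.2264i, -0.5380+0.5793i]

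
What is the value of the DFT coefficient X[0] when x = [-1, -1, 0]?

X[0] = Σ(n=0 to 2) x[n] · ω_3^0 = Σ x[n]
= (-1) + (-1) + (0)

X[0] = -2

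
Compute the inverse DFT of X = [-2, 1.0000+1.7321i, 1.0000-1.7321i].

x[n] = (1/3) Σ(k=0 to 2) X[k] · e^(2πikn/3)

Computing each x[n]:
x[0] = 0
x[1] = -2
x[2] = 0

x = [0, -2, 0]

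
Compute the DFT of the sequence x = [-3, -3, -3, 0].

X[k] = Σ(n=0 to 3) x[n] · ω_4^(nk)
where ω_4 = e^(-2πi/4)

Computing each X[k]:
X[0] = -9
X[1] = 3i
X[2] = -3
X[3] = -3i

X = [-9, 3i, -3, -3i]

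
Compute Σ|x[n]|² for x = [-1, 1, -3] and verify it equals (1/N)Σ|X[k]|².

Time domain:
Σ|x[n]|² = |-1|² + |1|² + |-3|² = 11.0000

Frequency domain:
(1/3)Σ|X[k]|² = (1/3)(|-3|² + |-3.4641i|² + |3.4641i|²) = (1/3)·33.0000 = 11.0000

Both sides agree, confirming Parseval's theorem.

Σ|x[n]|² = (1/N)Σ|X[k]|² = 11.0000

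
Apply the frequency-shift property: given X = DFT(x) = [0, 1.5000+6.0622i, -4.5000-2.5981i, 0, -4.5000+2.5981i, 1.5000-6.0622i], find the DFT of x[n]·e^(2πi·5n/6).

Modulation property: DFT(ω_6^(-5n)·x[n]) = X[(k-5) mod 6], so circularly shift X by 5 positions.

X[k-5] = [1.5000+6.0622i, -4.5000-2.5981i, 0, -4.5000+2.5981i, 1.5000-6.0622i, 0]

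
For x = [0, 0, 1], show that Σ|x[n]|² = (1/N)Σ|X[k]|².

Time domain:
Σ|x[n]|² = |0|² + |0|² + |1|² = 1.0000

Frequency domain:
(1/3)Σ|X[k]|² = (1/3)(|1|² + |-0.5000+0.8660i|² + |-0.5000-0.8660i|²) = (1/3)·3.0000 = 1.0000

Both sides agree, confirming Parseval's theorem.

Σ|x[n]|² = (1/N)Σ|X[k]|² = 1.0000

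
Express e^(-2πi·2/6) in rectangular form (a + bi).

ω_6^2 = e^(-2πi·2/6)
= cos(-2π·2/6) + i·sin(-2π·2/6)
= cos(-4π/6) + i·sin(-4π/6)

ω_6^2 = cos(-4π/6) + i·sin(-4π/6) = -0.5000-0.8660i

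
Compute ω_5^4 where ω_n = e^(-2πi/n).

ω_5^4 = e^(-2πi·4/5)
= cos(-2π·4/5) + i·sin(-2π·4/5)
= cos(-8π/5) + i·sin(-8π/5)

ω_5^4 = cos(-8π/5) + i·sin(-8π/5) = 0.3090+0.9511i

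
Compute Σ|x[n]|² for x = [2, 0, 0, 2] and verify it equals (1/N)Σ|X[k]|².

Time domain:
Σ|x[n]|² = |2|² + |0|² + |0|² + |2|² = 8.0000

Frequency domain:
(1/4)Σ|X[k]|² = (1/4)(|4|² + |2+2i|² + |0|² + |2-2i|²) = (1/4)·32.0000 = 8.0000

Both sides agree, confirming Parseval's theorem.

Σ|x[n]|² = (1/N)Σ|X[k]|² = 8.0000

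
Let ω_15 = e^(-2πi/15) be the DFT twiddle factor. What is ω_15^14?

ω_15^14 = e^(-2πi·14/15)
= cos(-2π·14/15) + i·sin(-2π·14/15)
= cos(-28π/15) + i·sin(-28π/15)

ω_15^14 = cos(-28π/15) + i·sin(-28π/15) = 0.9135+0.4067i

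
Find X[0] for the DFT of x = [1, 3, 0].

X[0] = Σ(n=0 to 2) x[n] · ω_3^0 = Σ x[n]
= (1) + (3) + (0)

X[0] = 4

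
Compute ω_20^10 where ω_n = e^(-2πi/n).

ω_20^10 = e^(-2πi·10/20)
= cos(-2π·10/20) + i·sin(-2π·10/20)
= cos(-20π/20) + i·sin(-20π/20)

ω_20^10 = cos(-20π/20) + i·sin(-20π/20) = -1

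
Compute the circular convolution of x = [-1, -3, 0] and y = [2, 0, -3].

(x ⊛ y)[n] = Σ(m=0 to 2) x[m] · y[(n-m) mod 3]

Computing each output sample:
(x ⊛ y)[0] = 7
(x ⊛ y)[1] = -6
(x ⊛ y)[2] = 3

x ⊛ y = [7, -6, 3]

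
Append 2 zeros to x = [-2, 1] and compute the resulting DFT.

Original 2-point DFT: [-1, -3]
Zero-padded 4-point DFT provides frequency interpolation.

DFT_4([x, 0, ...]) = [-1, -2-1i, -3, -2+1i]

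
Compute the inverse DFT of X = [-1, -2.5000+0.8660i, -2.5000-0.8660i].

x[n] = (1/3) Σ(k=0 to 2) X[k] · e^(2πikn/3)

Computing each x[n]:
x[0] = -2
x[1] = 0
x[2] = 1

x = [-2, 0, 1]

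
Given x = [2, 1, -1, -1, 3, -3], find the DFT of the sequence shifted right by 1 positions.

Time shift by 1: X_shifted[k] = ω_6^(1k) · X[k]
Shifted x = [-3, 2, 1, -1, -1, 3]

DFT(x[n-1]) = [1, 0.5000-0.8660i, -6.5000+2.5981i, -7, -6.5000-2.5981i, 0.5000+0.8660i]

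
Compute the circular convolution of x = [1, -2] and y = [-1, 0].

(x ⊛ y)[n] = Σ(m=0 to 1) x[m] · y[(n-m) mod 2]

Computing each output sample:
(x ⊛ y)[0] = -1
(x ⊛ y)[1] = 2

x ⊛ y = [-1, 2]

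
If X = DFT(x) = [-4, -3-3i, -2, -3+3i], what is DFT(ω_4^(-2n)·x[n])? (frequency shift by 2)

Modulation property: DFT(ω_4^(-2n)·x[n]) = X[(k-2) mod 4], so circularly shift X by 2 positions.

X[k-2] = [-2, -3+3i, -4, -3-3i]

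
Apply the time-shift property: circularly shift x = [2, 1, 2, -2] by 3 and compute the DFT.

Time shift by 3: X_shifted[k] = ω_4^(3k) · X[k]
Shifted x = [1, 2, -2, 2]

DFT(x[n-3]) = [3, 3, -5, 3]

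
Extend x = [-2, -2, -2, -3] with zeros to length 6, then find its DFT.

Original 4-point DFT: [-9, -1i, 1, 1i]
Zero-padded 6-point DFT provides frequency interpolation.

DFT_6([x, 0, ...]) = [-9, 1.0000+3.4641i, -3, 1, -3, 1.0000-3.4641i]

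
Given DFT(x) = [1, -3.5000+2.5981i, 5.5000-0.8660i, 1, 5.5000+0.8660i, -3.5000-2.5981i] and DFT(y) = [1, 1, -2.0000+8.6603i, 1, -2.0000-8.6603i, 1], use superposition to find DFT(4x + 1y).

By linearity: DFT(4x + 1y) = 4·DFT(x) + 1·DFT(y)
= 4·[1, -3.5000+2.5981i, 5.5000-0.8660i, 1, 5.5000+0.8660i, -3.5000-2.5981i] + 1·[1, 1, -2.0000+8.6603i, 1, -2.0000-8.6603i, 1]

Computing element-wise:
Z[0] = 4·(1) + 1·(1) = 5
Z[1] = 4·(-3.5000+2.5981i) + 1·(1) = -13.0000+10.3924i
Z[2] = 4·(5.5000-0.8660i) + 1·(-2.0000+8.6603i) = 20.0000+5.1963i
Z[3] = 4·(1) + 1·(1) = 5
Z[4] = 4·(5.5000+0.8660i) + 1·(-2.0000-8.6603i) = 20.0000-5.1963i
Z[5] = 4·(-3.5000-2.5981i) + 1·(1) = -13.0000-10.3924i

DFT(4x + 1y) = 4·X + 1·Y = [5, -13.0000+10.3924i, 20.0000+5.1963i, 5, 20.0000-5.1963i, -13.0000-10.3924i]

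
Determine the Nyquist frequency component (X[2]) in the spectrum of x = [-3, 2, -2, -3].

X[2] = Σ(n=0 to 3) x[n] · ω_4^(2n) where ω_4 = e^(-2πi/4)
= (-3)·ω_4^0 + (2)·ω_4^2 + (-2)·ω_4^4 + (-3)·ω_4^6

X[2] = -4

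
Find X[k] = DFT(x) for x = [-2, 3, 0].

X[k] = Σ(n=0 to 2) x[n] · ω_3^(nk)
where ω_3 = e^(-2πi/3)

Computing each X[k]:
X[0] = 1
X[1] = -3.5000-2.5981i
X[2] = -3.5000+2.5981i

X = [1, -3.5000-2.5981i, -3.5000+2.5981i]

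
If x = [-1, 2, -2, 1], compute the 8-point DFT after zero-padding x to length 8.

Original 4-point DFT: [0, 1-1i, -6, 1+1i]
Zero-padded 8-point DFT provides frequency interpolation.

DFT_8([x, 0, ...]) = [0, -0.2929-0.1213i, 1-1i, -1.7071-4.1213i, -6, -1.7071+4.1213i, 1+1i, -0.2929+0.1213i]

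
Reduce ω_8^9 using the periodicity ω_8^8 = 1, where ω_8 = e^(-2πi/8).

Since ω_8^8 = 1, powers reduce modulo 8.
9 mod 8 = 1
So ω_8^9 = ω_8^1 = e^(-2πi·1/8)

ω_8^9 = ω_8^1 = 0.7071-0.7071i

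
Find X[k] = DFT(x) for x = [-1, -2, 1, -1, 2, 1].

X[k] = Σ(n=0 to 5) x[n] · ω_6^(nk)
where ω_6 = e^(-2πi/6)

Computing each X[k]:
X[0] = 0
X[1] = -2.0000+3.4641i
X[2] = -3.0000+1.7321i
X[3] = 4
X[4] = -3.0000-1.7321i
X[5] = -2.0000-3.4641i

X = [0, -2.0000+3.4641i, -3.0000+1.7321i, 4, -3.0000-1.7321i, -2.0000-3.4641i]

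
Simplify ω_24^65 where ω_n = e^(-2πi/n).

Since ω_24^24 = 1, powers reduce modulo 24.
65 mod 24 = 17
So ω_24^65 = ω_24^17 = e^(-2πi·17/24)

ω_24^65 = ω_24^17 = -0.2588+0.9659i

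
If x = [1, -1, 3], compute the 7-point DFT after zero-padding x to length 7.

Original 3-point DFT: [3, 3.4641i, -3.4641i]
Zero-padded 7-point DFT provides frequency interpolation.

DFT_7([x, 0, ...]) = [3, -0.2911-2.1430i, -1.4804+2.2766i, 3.7714+2.7794i, 3.7714-2.7794i, -1.4804-2.2766i, -0.2911+2.1430i]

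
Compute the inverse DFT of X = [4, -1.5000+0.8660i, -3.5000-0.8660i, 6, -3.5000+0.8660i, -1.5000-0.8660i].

x[n] = (1/6) Σ(k=0 to 5) X[k] · e^(2πikn/6)

Computing each x[n]:
x[0] = 0
x[1] = 0
x[2] = 2
x[3] = -1
x[4] = 3
x[5] = 0

x = [0, 0, 2, -1, 3, 0]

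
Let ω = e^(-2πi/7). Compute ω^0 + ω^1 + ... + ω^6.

Sum of all nth roots of unity equals 0 for n > 1 (geometric series with r ≠ 1).

0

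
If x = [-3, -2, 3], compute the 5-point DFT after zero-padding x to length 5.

Original 3-point DFT: [-2, -3.5000+4.3301i, -3.5000-4.3301i]
Zero-padded 5-point DFT provides frequency interpolation.

DFT_5([x, 0, ...]) = [-2, -6.0451+0.1388i, -0.4549+4.0287i, -0.4549-4.0287i, -6.0451-0.1388i]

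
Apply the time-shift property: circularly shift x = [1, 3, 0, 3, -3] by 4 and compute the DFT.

Time shift by 4: X_shifted[k] = ω_5^(4k) · X[k]
Shifted x = [3, 0, 3, -3, 1]

DFT(x[n-4]) = [4, 3.3090-2.5757i, 2.1910+6.2941i, 2.1910-6.2941i, 3.3090+2.5757i]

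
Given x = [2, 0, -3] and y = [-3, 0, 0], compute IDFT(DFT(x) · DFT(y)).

(x ⊛ y)[n] = Σ(m=0 to 2) x[m] · y[(n-m) mod 3]

Computing each output sample:
(x ⊛ y)[0] = -6
(x ⊛ y)[1] = 0
(x ⊛ y)[2] = 9

x ⊛ y = [-6, 0, 9]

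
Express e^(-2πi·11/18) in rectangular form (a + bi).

ω_18^11 = e^(-2πi·11/18)
= cos(-2π·11/18) + i·sin(-2π·11/18)
= cos(-22π/18) + i·sin(-22π/18)

ω_18^11 = cos(-22π/18) + i·sin(-22π/18) = -0.7660+0.6428i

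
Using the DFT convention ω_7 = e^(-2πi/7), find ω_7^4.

ω_7^4 = e^(-2πi·4/7)
= cos(-2π·4/7) + i·sin(-2π·4/7)
= cos(-8π/7) + i·sin(-8π/7)

ω_7^4 = cos(-8π/7) + i·sin(-8π/7) = -0.9010+0.4339i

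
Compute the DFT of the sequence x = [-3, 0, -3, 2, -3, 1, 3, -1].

X[k] = Σ(n=0 to 7) x[n] · ω_8^(nk)
where ω_8 = e^(-2πi/8)

Computing each X[k]:
X[0] = -4
X[1] = -2.8284+4.5858i
X[2] = -6
X[3] = 2.8284-7.4142i
X[4] = -8
X[5] = 2.8284+7.4142i
X[6] = -6
X[7] = -2.8284-4.5858i

X = [-4, -2.8284+4.5858i, -6, 2.8284-7.4142i, -8, 2.8284+7.4142i, -6, -2.8284-4.5858i]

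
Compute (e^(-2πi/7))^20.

Since ω_7^7 = 1, powers reduce modulo 7.
20 mod 7 = 6
So ω_7^20 = ω_7^6 = e^(-2πi·6/7)

ω_7^20 = ω_7^6 = 0.6235+0.7818i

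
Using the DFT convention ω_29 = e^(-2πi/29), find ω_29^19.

ω_29^19 = e^(-2πi·19/29)
= cos(-2π·19/29) + i·sin(-2π·19/29)
= cos(-38π/29) + i·sin(-38π/29)

ω_29^19 = cos(-38π/29) + i·sin(-38π/29) = -0.5612+0.8277i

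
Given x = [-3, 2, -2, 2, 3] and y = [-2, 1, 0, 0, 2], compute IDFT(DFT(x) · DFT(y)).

(x ⊛ y)[n] = Σ(m=0 to 4) x[m] · y[(n-m) mod 5]

Computing each output sample:
(x ⊛ y)[0] = 13
(x ⊛ y)[1] = -11
(x ⊛ y)[2] = 10
(x ⊛ y)[3] = 0
(x ⊛ y)[4] = -10

x ⊛ y = [13, -11, 10, 0, -10]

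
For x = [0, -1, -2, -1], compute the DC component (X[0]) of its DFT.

X[0] = Σ(n=0 to 3) x[n] · ω_4^0 = Σ x[n]
= (0) + (-1) + (-2) + (-1)

X[0] = -4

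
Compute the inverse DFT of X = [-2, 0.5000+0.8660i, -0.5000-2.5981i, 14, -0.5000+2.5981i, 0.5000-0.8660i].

x[n] = (1/6) Σ(k=0 to 5) X[k] · e^(2πikn/6)

Computing each x[n]:
x[0] = 2
x[1] = -2
x[2] = 1
x[3] = -3
x[4] = 3
x[5] = -3

x = [2, -2, 1, -3, 3, -3]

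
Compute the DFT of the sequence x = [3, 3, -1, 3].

X[k] = Σ(n=0 to 3) x[n] · ω_4^(nk)
where ω_4 = e^(-2πi/4)

Computing each X[k]:
X[0] = 8
X[1] = 4
X[2] = -4
X[3] = 4

X = [8, 4, -4, 4]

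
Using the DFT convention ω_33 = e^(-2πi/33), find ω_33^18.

ω_33^18 = e^(-2πi·18/33)
= cos(-2π·18/33) + i·sin(-2π·18/33)
= cos(-36π/33) + i·sin(-36π/33)

ω_33^18 = cos(-36π/33) + i·sin(-36π/33) = -0.9595+0.2817i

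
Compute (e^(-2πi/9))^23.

Since ω_9^9 = 1, powers reduce modulo 9.
23 mod 9 = 5
So ω_9^23 = ω_9^5 = e^(-2πi·5/9)

ω_9^23 = ω_9^5 = -0.9397+0.3420i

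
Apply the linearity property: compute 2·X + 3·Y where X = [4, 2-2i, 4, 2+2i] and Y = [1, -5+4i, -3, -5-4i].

By linearity: DFT(2x + 3y) = 2·DFT(x) + 3·DFT(y)
= 2·[4, 2-2i, 4, 2+2i] + 3·[1, -5+4i, -3, -5-4i]

Computing element-wise:
Z[0] = 2·(4) + 3·(1) = 11
Z[1] = 2·(2-2i) + 3·(-5+4i) = -11+8i
Z[2] = 2·(4) + 3·(-3) = -1
Z[3] = 2·(2+2i) + 3·(-5-4i) = -11-8i

DFT(2x + 3y) = 2·X + 3·Y = [11, -11+8i, -1, -11-8i]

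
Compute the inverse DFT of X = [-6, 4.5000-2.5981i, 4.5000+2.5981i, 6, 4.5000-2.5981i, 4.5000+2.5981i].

x[n] = (1/6) Σ(k=0 to 5) X[k] · e^(2πikn/6)

Computing each x[n]:
x[0] = 3
x[1] = -2
x[2] = 0
x[3] = -2
x[4] = -3
x[5] = -2

x = [3, -2, 0, -2, -3, -2]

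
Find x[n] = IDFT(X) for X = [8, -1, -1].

x[n] = (1/3) Σ(k=0 to 2) X[k] · e^(2πikn/3)

Computing each x[n]:
x[0] = 2
x[1] = 3
x[2] = 3

x = [2, 3, 3]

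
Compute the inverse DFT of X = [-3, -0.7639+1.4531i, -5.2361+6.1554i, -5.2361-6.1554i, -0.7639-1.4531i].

x[n] = (1/5) Σ(k=0 to 4) X[k] · e^(2πikn/5)

Computing each x[n]:
x[0] = -3
x[1] = -1
x[2] = 1
x[3] = -3
x[4] = 3

x = [-3, -1, 1, -3, 3]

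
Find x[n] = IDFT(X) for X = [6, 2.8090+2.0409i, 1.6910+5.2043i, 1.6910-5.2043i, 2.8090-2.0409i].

x[n] = (1/5) Σ(k=0 to 4) X[k] · e^(2πikn/5)

Computing each x[n]:
x[0] = 3
x[1] = -1
x[2] = 2
x[3] = -1
x[4] = 3

x = [3, -1, 2, -1, 3]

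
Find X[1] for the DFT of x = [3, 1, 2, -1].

X[1] = Σ(n=0 to 3) x[n] · ω_4^(1n) where ω_4 = e^(-2πi/4)
= (3)·ω_4^0 + (1)·ω_4^1 + (2)·ω_4^2 + (-1)·ω_4^3

X[1] = 1-2i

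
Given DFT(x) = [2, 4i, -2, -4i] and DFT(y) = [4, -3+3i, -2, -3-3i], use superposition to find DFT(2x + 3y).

By linearity: DFT(2x + 3y) = 2·DFT(x) + 3·DFT(y)
= 2·[2, 4i, -2, -4i] + 3·[4, -3+3i, -2, -3-3i]

Computing element-wise:
Z[0] = 2·(2) + 3·(4) = 16
Z[1] = 2·(4i) + 3·(-3+3i) = -9+17i
Z[2] = 2·(-2) + 3·(-2) = -10
Z[3] = 2·(-4i) + 3·(-3-3i) = -9-17i

DFT(2x + 3y) = 2·X + 3·Y = [16, -9+17i, -10, -9-17i]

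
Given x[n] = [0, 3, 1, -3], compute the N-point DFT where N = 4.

X[k] = Σ(n=0 to 3) x[n] · ω_4^(nk)
where ω_4 = e^(-2πi/4)

Computing each X[k]:
X[0] = 1
X[1] = -1-6i
X[2] = 1
X[3] = -1+6i

X = [1, -1-6i, 1, -1+6i]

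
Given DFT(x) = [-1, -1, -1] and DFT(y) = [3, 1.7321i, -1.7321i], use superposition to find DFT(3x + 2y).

By linearity: DFT(3x + 2y) = 3·DFT(x) + 2·DFT(y)
= 3·[-1, -1, -1] + 2·[3, 1.7321i, -1.7321i]

Computing element-wise:
Z[0] = 3·(-1) + 2·(3) = 3
Z[1] = 3·(-1) + 2·(1.7321i) = -3.0000+3.4642i
Z[2] = 3·(-1) + 2·(-1.7321i) = -3.0000-3.4642i

DFT(3x + 2y) = 3·X + 2·Y = [3, -3.0000+3.4642i, -3.0000-3.4642i]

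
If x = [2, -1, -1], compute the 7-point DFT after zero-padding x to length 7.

Original 3-point DFT: [0, 3, 3]
Zero-padded 7-point DFT provides frequency interpolation.

DFT_7([x, 0, ...]) = [0, 1.5990+1.7568i, 3.1235+0.5410i, 2.2775-0.3479i, 2.2775+0.3479i, 3.1235-0.5410i, 1.5990-1.7568i]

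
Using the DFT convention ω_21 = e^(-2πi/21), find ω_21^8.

ω_21^8 = e^(-2πi·8/21)
= cos(-2π·8/21) + i·sin(-2π·8/21)
= cos(-16π/21) + i·sin(-16π/21)

ω_21^8 = cos(-16π/21) + i·sin(-16π/21) = -0.7331-0.6802i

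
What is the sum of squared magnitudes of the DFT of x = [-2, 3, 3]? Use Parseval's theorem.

Parseval: Σ|x[n]|² = (1/N)Σ|X[k]|², so Σ|X[k]|² = N·Σ|x[n]|² = 3·22.0000

Σ|X[k]|² = N·Σ|x[n]|² = 3·22.0000 = 66.0000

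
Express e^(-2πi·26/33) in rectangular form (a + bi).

ω_33^26 = e^(-2πi·26/33)
= cos(-2π·26/33) + i·sin(-2π·26/33)
= cos(-52π/33) + i·sin(-52π/33)

ω_33^26 = cos(-52π/33) + i·sin(-52π/33) = 0.2358+0.9718i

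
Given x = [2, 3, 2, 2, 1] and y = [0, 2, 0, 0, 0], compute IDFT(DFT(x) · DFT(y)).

(x ⊛ y)[n] = Σ(m=0 to 4) x[m] · y[(n-m) mod 5]

Computing each output sample:
(x ⊛ y)[0] = 2
(x ⊛ y)[1] = 4
(x ⊛ y)[2] = 6
(x ⊛ y)[3] = 4
(x ⊛ y)[4] = 4

x ⊛ y = [2, 4, 6, 4, 4]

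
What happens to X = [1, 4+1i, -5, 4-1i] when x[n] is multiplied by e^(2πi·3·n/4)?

Modulation property: DFT(ω_4^(-3n)·x[n]) = X[(k-3) mod 4], so circularly shift X by 3 positions.

X[k-3] = [4+1i, -5, 4-1i, 1]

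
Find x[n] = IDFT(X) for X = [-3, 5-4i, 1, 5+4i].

x[n] = (1/4) Σ(k=0 to 3) X[k] · e^(2πikn/4)

Computing each x[n]:
x[0] = 2
x[1] = 1
x[2] = -3
x[3] = -3

x = [2, 1, -3, -3]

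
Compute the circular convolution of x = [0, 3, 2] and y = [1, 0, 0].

(x ⊛ y)[n] = Σ(m=0 to 2) x[m] · y[(n-m) mod 3]

Computing each output sample:
(x ⊛ y)[0] = 0
(x ⊛ y)[1] = 3
(x ⊛ y)[2] = 2

x ⊛ y = [0, 3, 2]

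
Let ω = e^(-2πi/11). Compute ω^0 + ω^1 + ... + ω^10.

Sum of all nth roots of unity equals 0 for n > 1 (geometric series with r ≠ 1).

0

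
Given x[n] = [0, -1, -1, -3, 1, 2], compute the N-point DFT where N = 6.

X[k] = Σ(n=0 to 5) x[n] · ω_6^(nk)
where ω_6 = e^(-2πi/6)

Computing each X[k]:
X[0] = -2
X[1] = 3.5000+4.3301i
X[2] = -3.5000+0.8660i
X[3] = 2
X[4] = -3.5000-0.8660i
X[5] = 3.5000-4.3301i

X = [-2, 3.5000+4.3301i, -3.5000+0.8660i, 2, -3.5000-0.8660i, 3.5000-4.3301i]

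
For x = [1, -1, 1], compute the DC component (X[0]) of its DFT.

X[0] = Σ(n=0 to 2) x[n] · ω_3^0 = Σ x[n]
= (1) + (-1) + (1)

X[0] = 1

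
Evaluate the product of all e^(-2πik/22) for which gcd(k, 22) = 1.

The primitive 22nd roots of unity are ω_22^k for k coprime to 22: k ∈ {1, 3, 5, 7, 9, 13, 15, 17, 19, 21}
Their product equals the constant term of the cyclotomic polynomial Φ_22(x) up to sign.
For n ≥ 3, the product of all primitive nth roots of unity is 1. (For n=1 it is 1; for n=2 it is -1.)

1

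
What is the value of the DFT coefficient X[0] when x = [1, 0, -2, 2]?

X[0] = Σ(n=0 to 3) x[n] · ω_4^0 = Σ x[n]
= (1) + (0) + (-2) + (2)

X[0] = 1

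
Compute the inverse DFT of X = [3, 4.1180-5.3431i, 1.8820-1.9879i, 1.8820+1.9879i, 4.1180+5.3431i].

x[n] = (1/5) Σ(k=0 to 4) X[k] · e^(2πikn/5)

Computing each x[n]:
x[0] = 3
x[1] = 3
x[2] = 0
x[3] = -1
x[4] = -2

x = [3, 3, 0, -1, -2]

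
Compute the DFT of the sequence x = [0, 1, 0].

X[k] = Σ(n=0 to 2) x[n] · ω_3^(nk)
where ω_3 = e^(-2πi/3)

Computing each X[k]:
X[0] = 1
X[1] = -0.5000-0.8660i
X[2] = -0.5000+0.8660i

X = [1, -0.5000-0.8660i, -0.5000+0.8660i]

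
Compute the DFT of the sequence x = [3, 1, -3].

X[k] = Σ(n=0 to 2) x[n] · ω_3^(nk)
where ω_3 = e^(-2πi/3)

Computing each X[k]:
X[0] = 1
X[1] = 4.0000-3.4641i
X[2] = 4.0000+3.4641i

X = [1, 4.0000-3.4641i, 4.0000+3.4641i]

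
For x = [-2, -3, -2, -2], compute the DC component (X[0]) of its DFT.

X[0] = Σ(n=0 to 3) x[n] · ω_4^0 = Σ x[n]
= (-2) + (-3) + (-2) + (-2)

X[0] = -9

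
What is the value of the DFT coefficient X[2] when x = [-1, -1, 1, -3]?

X[2] = Σ(n=0 to 3) x[n] · ω_4^(2n) where ω_4 = e^(-2πi/4)
= (-1)·ω_4^0 + (-1)·ω_4^2 + (1)·ω_4^4 + (-3)·ω_4^6

X[2] = 4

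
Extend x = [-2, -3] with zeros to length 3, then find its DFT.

Original 2-point DFT: [-5, 1]
Zero-padded 3-point DFT provides frequency interpolation.

DFT_3([x, 0, ...]) = [-5, -0.5000+2.5981i, -0.5000-2.5981i]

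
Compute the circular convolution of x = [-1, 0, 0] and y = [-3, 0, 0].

(x ⊛ y)[n] = Σ(m=0 to 2) x[m] · y[(n-m) mod 3]

Computing each output sample:
(x ⊛ y)[0] = 3
(x ⊛ y)[1] = 0
(x ⊛ y)[2] = 0

x ⊛ y = [3, 0, 0]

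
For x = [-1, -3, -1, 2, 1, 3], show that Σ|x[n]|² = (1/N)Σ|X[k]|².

Time domain:
Σ|x[n]|² = |-1|² + |-3|² + |-1|² + |2|² + |1|² + |3|² = 25.0000

Frequency domain:
(1/6)Σ|X[k]|² = (1/6)(|1|² + |-3.0000+6.9282i|² + |1.0000+3.4641i|² + |-3|² + |1.0000-3.4641i|² + |-3.0000-6.9282i|²) = (1/6)·150.0000 = 25.0000

Both sides agree, confirming Parseval's theorem.

Σ|x[n]|² = (1/N)Σ|X[k]|² = 25.0000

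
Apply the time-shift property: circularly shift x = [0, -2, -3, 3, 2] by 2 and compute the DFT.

Time shift by 2: X_shifted[k] = ω_5^(2k) · X[k]
Shifted x = [3, 2, 0, -2, -3]

DFT(x[n-2]) = [0, 4.3090-5.9309i, 3.1910-1.0368i, 3.1910+1.0368i, 4.3090+5.9309i]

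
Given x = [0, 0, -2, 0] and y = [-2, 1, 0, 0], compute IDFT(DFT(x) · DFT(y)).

(x ⊛ y)[n] = Σ(m=0 to 3) x[m] · y[(n-m) mod 4]

Computing each output sample:
(x ⊛ y)[0] = 0
(x ⊛ y)[1] = 0
(x ⊛ y)[2] = 4
(x ⊛ y)[3] = -2

x ⊛ y = [0, 0, 4, -2]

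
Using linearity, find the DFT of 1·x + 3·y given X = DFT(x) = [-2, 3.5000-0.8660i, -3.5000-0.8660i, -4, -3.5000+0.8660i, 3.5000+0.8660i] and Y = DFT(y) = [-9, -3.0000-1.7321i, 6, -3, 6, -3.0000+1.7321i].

By linearity: DFT(1x + 3y) = 1·DFT(x) + 3·DFT(y)
= 1·[-2, 3.5000-0.8660i, -3.5000-0.8660i, -4, -3.5000+0.8660i, 3.5000+0.8660i] + 3·[-9, -3.0000-1.7321i, 6, -3, 6, -3.0000+1.7321i]

Computing element-wise:
Z[0] = 1·(-2) + 3·(-9) = -29
Z[1] = 1·(3.5000-0.8660i) + 3·(-3.0000-1.7321i) = -5.5000-6.0623i
Z[2] = 1·(-3.5000-0.8660i) + 3·(6) = 14.5000-0.8660i
Z[3] = 1·(-4) + 3·(-3) = -13
Z[4] = 1·(-3.5000+0.8660i) + 3·(6) = 14.5000+0.8660i
Z[5] = 1·(3.5000+0.8660i) + 3·(-3.0000+1.7321i) = -5.5000+6.0623i

DFT(1x + 3y) = 1·X + 3·Y = [-29, -5.5000-6.0623i, 14.5000-0.8660i, -13, 14.5000+0.8660i, -5.5000+6.0623i]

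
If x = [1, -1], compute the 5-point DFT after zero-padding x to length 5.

Original 2-point DFT: [0, 2]
Zero-padded 5-point DFT provides frequency interpolation.

DFT_5([x, 0, ...]) = [0, 0.6910+0.9511i, 1.8090+0.5878i, 1.8090-0.5878i, 0.6910-0.9511i]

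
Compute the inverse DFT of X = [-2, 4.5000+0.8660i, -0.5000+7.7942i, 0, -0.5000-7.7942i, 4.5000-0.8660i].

x[n] = (1/6) Σ(k=0 to 5) X[k] · e^(2πikn/6)

Computing each x[n]:
x[0] = 1
x[1] = -2
x[2] = 1
x[3] = -2
x[4] = -3
x[5] = 3

x = [1, -2, 1, -2, -3, 3]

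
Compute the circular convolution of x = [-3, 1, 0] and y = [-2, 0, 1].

(x ⊛ y)[n] = Σ(m=0 to 2) x[m] · y[(n-m) mod 3]

Computing each output sample:
(x ⊛ y)[0] = 7
(x ⊛ y)[1] = -2
(x ⊛ y)[2] = -3

x ⊛ y = [7, -2, -3]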